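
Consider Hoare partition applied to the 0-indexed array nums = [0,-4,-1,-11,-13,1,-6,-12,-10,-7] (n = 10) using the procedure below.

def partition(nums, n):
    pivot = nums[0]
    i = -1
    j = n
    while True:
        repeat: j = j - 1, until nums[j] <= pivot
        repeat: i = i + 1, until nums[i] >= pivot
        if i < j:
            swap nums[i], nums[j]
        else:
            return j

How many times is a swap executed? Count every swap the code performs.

pivot=0
j stops at 9 (-7), i stops at 0 (0); swap ⇒ [-7,-4,-1,-11,-13,1,-6,-12,-10,0]
j stops at 8 (-10), i stops at 5 (1); swap ⇒ [-7,-4,-1,-11,-13,-10,-6,-12,1,0]
j stops at 7, i stops at 8; i≥j ⇒ return 7. nums=[-7,-4,-1,-11,-13,-10,-6,-12,1,0]

2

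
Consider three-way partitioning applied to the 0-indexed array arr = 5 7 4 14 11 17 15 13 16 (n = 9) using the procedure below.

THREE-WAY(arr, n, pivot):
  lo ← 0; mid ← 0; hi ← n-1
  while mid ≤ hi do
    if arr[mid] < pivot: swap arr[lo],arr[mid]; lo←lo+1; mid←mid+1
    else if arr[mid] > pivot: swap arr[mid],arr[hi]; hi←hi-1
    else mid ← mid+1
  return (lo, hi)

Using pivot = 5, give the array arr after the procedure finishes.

4 5 14 11 17 15 13 16 7

lo=0 mid=0 hi=8
5=5: mid=1
7>5: swap(1,8), hi=7 ⇒ 5 16 4 14 11 17 15 13 7
16>5: swap(1,7), hi=6 ⇒ 5 13 4 14 11 17 15 16 7
13>5: swap(1,6), hi=5 ⇒ 5 15 4 14 11 17 13 16 7
15>5: swap(1,5), hi=4 ⇒ 5 17 4 14 11 15 13 16 7
17>5: swap(1,4), hi=3 ⇒ 5 11 4 14 17 15 13 16 7
11>5: swap(1,3), hi=2 ⇒ 5 14 4 11 17 15 13 16 7
14>5: swap(1,2), hi=1 ⇒ 5 4 14 11 17 15 13 16 7
4<5: swap(0,1), lo=1 mid=2 ⇒ 4 5 14 11 17 15 13 16 7
done. lo=1 hi=1; arr=4 5 14 11 17 15 13 16 7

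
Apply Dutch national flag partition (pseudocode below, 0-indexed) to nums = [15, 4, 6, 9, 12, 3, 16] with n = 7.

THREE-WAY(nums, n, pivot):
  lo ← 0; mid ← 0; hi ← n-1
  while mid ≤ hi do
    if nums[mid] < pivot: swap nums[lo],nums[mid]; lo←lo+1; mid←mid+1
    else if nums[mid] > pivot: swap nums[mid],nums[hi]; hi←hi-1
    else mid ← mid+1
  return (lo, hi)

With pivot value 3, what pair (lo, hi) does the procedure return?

(0, 0)

pivot = 3; lo=0, mid=0, hi=6
nums[mid]=15>3: swap nums[0],nums[6]; hi=5 → [16, 4, 6, 9, 12, 3, 15]
nums[mid]=16>3: swap nums[0],nums[5]; hi=4 → [3, 4, 6, 9, 12, 16, 15]
nums[mid]=3=3: mid=1
nums[mid]=4>3: swap nums[1],nums[4]; hi=3 → [3, 12, 6, 9, 4, 16, 15]
nums[mid]=12>3: swap nums[1],nums[3]; hi=2 → [3, 9, 6, 12, 4, 16, 15]
nums[mid]=9>3: swap nums[1],nums[2]; hi=1 → [3, 6, 9, 12, 4, 16, 15]
nums[mid]=6>3: swap nums[1],nums[1]; hi=0 → [3, 6, 9, 12, 4, 16, 15]
end: lo=0, hi=0; nums = [3, 6, 9, 12, 4, 16, 15]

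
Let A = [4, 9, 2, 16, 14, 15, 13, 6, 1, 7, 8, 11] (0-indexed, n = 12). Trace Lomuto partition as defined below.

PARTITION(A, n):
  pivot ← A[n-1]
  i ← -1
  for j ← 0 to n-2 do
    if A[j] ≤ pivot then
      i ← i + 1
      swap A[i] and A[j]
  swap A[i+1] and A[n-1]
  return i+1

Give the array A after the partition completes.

pivot=11, i=-1
j=0: 4≤11, i=0, swap(0,0) ⇒ [4, 9, 2, 16, 14, 15, 13, 6, 1, 7, 8, 11]
j=1: 9≤11, i=1, swap(1,1) ⇒ [4, 9, 2, 16, 14, 15, 13, 6, 1, 7, 8, 11]
j=2: 2≤11, i=2, swap(2,2) ⇒ [4, 9, 2, 16, 14, 15, 13, 6, 1, 7, 8, 11]
j=3: 16>11, skip
j=4: 14>11, skip
j=5: 15>11, skip
j=6: 13>11, skip
j=7: 6≤11, i=3, swap(3,7) ⇒ [4, 9, 2, 6, 14, 15, 13, 16, 1, 7, 8, 11]
j=8: 1≤11, i=4, swap(4,8) ⇒ [4, 9, 2, 6, 1, 15, 13, 16, 14, 7, 8, 11]
j=9: 7≤11, i=5, swap(5,9) ⇒ [4, 9, 2, 6, 1, 7, 13, 16, 14, 15, 8, 11]
j=10: 8≤11, i=6, swap(6,10) ⇒ [4, 9, 2, 6, 1, 7, 8, 16, 14, 15, 13, 11]
swap(7,11) ⇒ [4, 9, 2, 6, 1, 7, 8, 11, 14, 15, 13, 16]; return 7

[4, 9, 2, 6, 1, 7, 8, 11, 14, 15, 13, 16]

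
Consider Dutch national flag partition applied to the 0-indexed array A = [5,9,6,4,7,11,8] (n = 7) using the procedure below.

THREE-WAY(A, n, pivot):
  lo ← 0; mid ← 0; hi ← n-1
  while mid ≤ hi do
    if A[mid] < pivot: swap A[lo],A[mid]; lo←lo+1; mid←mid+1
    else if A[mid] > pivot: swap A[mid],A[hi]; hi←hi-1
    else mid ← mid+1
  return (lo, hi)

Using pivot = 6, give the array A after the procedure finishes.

[5,4,6,7,11,8,9]

lo=0 mid=0 hi=6
5<6: swap(0,0), lo=1 mid=1 ⇒ [5,9,6,4,7,11,8]
9>6: swap(1,6), hi=5 ⇒ [5,8,6,4,7,11,9]
8>6: swap(1,5), hi=4 ⇒ [5,11,6,4,7,8,9]
11>6: swap(1,4), hi=3 ⇒ [5,7,6,4,11,8,9]
7>6: swap(1,3), hi=2 ⇒ [5,4,6,7,11,8,9]
4<6: swap(1,1), lo=2 mid=2 ⇒ [5,4,6,7,11,8,9]
6=6: mid=3
done. lo=2 hi=2; A=[5,4,6,7,11,8,9]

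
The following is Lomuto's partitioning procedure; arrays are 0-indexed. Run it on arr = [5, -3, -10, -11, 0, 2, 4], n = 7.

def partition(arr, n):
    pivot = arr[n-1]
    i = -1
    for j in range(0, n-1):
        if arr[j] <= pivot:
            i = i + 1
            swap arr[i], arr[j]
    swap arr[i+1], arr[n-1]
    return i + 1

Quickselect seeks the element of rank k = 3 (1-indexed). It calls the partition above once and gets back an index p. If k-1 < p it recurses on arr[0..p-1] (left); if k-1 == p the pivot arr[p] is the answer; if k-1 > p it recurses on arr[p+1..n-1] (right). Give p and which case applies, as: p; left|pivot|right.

5; left

pivot=4, i=-1
j=0: 5>4, skip
j=1: -3≤4, i=0, swap(0,1) ⇒ [-3, 5, -10, -11, 0, 2, 4]
j=2: -10≤4, i=1, swap(1,2) ⇒ [-3, -10, 5, -11, 0, 2, 4]
j=3: -11≤4, i=2, swap(2,3) ⇒ [-3, -10, -11, 5, 0, 2, 4]
j=4: 0≤4, i=3, swap(3,4) ⇒ [-3, -10, -11, 0, 5, 2, 4]
j=5: 2≤4, i=4, swap(4,5) ⇒ [-3, -10, -11, 0, 2, 5, 4]
swap(5,6) ⇒ [-3, -10, -11, 0, 2, 4, 5]; return 5
p = 5; k-1 = 2 < 5 ⇒ left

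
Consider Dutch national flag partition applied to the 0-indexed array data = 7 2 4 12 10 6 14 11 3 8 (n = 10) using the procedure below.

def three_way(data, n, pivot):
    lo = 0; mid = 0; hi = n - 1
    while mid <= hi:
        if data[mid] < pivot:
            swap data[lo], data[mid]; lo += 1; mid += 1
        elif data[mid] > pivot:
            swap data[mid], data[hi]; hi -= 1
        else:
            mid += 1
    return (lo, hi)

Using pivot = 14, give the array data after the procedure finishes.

7 2 4 12 10 6 11 3 8 14

pivot = 14; lo=0, mid=0, hi=9
data[mid]=7<14: swap data[0],data[0]; lo=1,mid=1 → 7 2 4 12 10 6 14 11 3 8
data[mid]=2<14: swap data[1],data[1]; lo=2,mid=2 → 7 2 4 12 10 6 14 11 3 8
data[mid]=4<14: swap data[2],data[2]; lo=3,mid=3 → 7 2 4 12 10 6 14 11 3 8
data[mid]=12<14: swap data[3],data[3]; lo=4,mid=4 → 7 2 4 12 10 6 14 11 3 8
data[mid]=10<14: swap data[4],data[4]; lo=5,mid=5 → 7 2 4 12 10 6 14 11 3 8
data[mid]=6<14: swap data[5],data[5]; lo=6,mid=6 → 7 2 4 12 10 6 14 11 3 8
data[mid]=14=14: mid=7
data[mid]=11<14: swap data[6],data[7]; lo=7,mid=8 → 7 2 4 12 10 6 11 14 3 8
data[mid]=3<14: swap data[7],data[8]; lo=8,mid=9 → 7 2 4 12 10 6 11 3 14 8
data[mid]=8<14: swap data[8],data[9]; lo=9,mid=10 → 7 2 4 12 10 6 11 3 8 14
end: lo=9, hi=9; data = 7 2 4 12 10 6 11 3 8 14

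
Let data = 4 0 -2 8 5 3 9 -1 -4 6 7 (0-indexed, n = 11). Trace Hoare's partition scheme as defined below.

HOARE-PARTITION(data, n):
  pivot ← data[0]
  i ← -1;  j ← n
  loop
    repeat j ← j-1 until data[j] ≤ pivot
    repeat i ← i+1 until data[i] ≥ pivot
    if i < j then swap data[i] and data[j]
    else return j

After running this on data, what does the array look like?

pivot = data[0] = 4; i = -1, j = 11
j→8 (data[8]=-4≤4), i→0 (data[0]=4≥4); i<j, swap → -4 0 -2 8 5 3 9 -1 4 6 7
j→7 (data[7]=-1≤4), i→3 (data[3]=8≥4); i<j, swap → -4 0 -2 -1 5 3 9 8 4 6 7
j→5 (data[5]=3≤4), i→4 (data[4]=5≥4); i<j, swap → -4 0 -2 -1 3 5 9 8 4 6 7
j→4, i→5; i≥j, return j=4. data = -4 0 -2 -1 3 5 9 8 4 6 7

-4 0 -2 -1 3 5 9 8 4 6 7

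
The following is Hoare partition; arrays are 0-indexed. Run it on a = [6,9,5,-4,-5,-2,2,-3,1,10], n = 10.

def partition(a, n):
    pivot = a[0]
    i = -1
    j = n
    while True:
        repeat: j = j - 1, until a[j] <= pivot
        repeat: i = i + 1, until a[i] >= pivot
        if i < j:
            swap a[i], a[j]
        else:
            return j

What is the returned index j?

6

pivot = a[0] = 6; i = -1, j = 10
j→8 (a[8]=1≤6), i→0 (a[0]=6≥6); i<j, swap → [1,9,5,-4,-5,-2,2,-3,6,10]
j→7 (a[7]=-3≤6), i→1 (a[1]=9≥6); i<j, swap → [1,-3,5,-4,-5,-2,2,9,6,10]
j→6, i→7; i≥j, return j=6. a = [1,-3,5,-4,-5,-2,2,9,6,10]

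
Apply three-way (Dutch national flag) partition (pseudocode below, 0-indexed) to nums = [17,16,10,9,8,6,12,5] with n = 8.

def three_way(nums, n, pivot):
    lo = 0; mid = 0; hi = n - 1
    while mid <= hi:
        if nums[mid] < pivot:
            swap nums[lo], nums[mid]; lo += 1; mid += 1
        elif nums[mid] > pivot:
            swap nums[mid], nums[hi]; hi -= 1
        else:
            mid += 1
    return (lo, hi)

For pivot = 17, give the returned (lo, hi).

lo=0 mid=0 hi=7
17=17: mid=1
16<17: swap(0,1), lo=1 mid=2 ⇒ [16,17,10,9,8,6,12,5]
10<17: swap(1,2), lo=2 mid=3 ⇒ [16,10,17,9,8,6,12,5]
9<17: swap(2,3), lo=3 mid=4 ⇒ [16,10,9,17,8,6,12,5]
8<17: swap(3,4), lo=4 mid=5 ⇒ [16,10,9,8,17,6,12,5]
6<17: swap(4,5), lo=5 mid=6 ⇒ [16,10,9,8,6,17,12,5]
12<17: swap(5,6), lo=6 mid=7 ⇒ [16,10,9,8,6,12,17,5]
5<17: swap(6,7), lo=7 mid=8 ⇒ [16,10,9,8,6,12,5,17]
done. lo=7 hi=7; nums=[16,10,9,8,6,12,5,17]

(7, 7)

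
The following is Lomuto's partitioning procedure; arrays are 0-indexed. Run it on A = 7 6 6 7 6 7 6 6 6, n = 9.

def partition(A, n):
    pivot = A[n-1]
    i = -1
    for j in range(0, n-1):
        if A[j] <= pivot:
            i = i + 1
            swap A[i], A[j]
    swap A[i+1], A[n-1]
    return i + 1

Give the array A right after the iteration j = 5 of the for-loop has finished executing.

pivot=6, i=-1
j=0: 7>6, skip
j=1: 6≤6, i=0, swap(0,1) ⇒ 6 7 6 7 6 7 6 6 6
j=2: 6≤6, i=1, swap(1,2) ⇒ 6 6 7 7 6 7 6 6 6
j=3: 7>6, skip
j=4: 6≤6, i=2, swap(2,4) ⇒ 6 6 6 7 7 7 6 6 6
j=5: 7>6, skip
(after j=5) A = 6 6 6 7 7 7 6 6 6

6 6 6 7 7 7 6 6 6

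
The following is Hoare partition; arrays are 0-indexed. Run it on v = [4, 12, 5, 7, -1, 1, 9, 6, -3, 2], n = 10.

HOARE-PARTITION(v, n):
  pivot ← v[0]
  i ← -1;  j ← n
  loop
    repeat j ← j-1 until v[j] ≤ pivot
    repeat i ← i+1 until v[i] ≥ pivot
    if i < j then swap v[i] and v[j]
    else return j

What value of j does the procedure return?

3

pivot=4
j stops at 9 (2), i stops at 0 (4); swap ⇒ [2, 12, 5, 7, -1, 1, 9, 6, -3, 4]
j stops at 8 (-3), i stops at 1 (12); swap ⇒ [2, -3, 5, 7, -1, 1, 9, 6, 12, 4]
j stops at 5 (1), i stops at 2 (5); swap ⇒ [2, -3, 1, 7, -1, 5, 9, 6, 12, 4]
j stops at 4 (-1), i stops at 3 (7); swap ⇒ [2, -3, 1, -1, 7, 5, 9, 6, 12, 4]
j stops at 3, i stops at 4; i≥j ⇒ return 3. v=[2, -3, 1, -1, 7, 5, 9, 6, 12, 4]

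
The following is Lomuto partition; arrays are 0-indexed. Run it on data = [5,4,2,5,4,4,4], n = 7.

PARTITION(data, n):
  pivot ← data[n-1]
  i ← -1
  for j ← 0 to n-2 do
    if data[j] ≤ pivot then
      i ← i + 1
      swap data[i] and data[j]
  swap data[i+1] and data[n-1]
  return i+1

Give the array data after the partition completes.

pivot = data[6] = 4; i = -1
j=0: data[0]=5 > 4 → no swap
j=1: data[1]=4 ≤ 4 → i=0, swap data[0],data[1] → [4,5,2,5,4,4,4]
j=2: data[2]=2 ≤ 4 → i=1, swap data[1],data[2] → [4,2,5,5,4,4,4]
j=3: data[3]=5 > 4 → no swap
j=4: data[4]=4 ≤ 4 → i=2, swap data[2],data[4] → [4,2,4,5,5,4,4]
j=5: data[5]=4 ≤ 4 → i=3, swap data[3],data[5] → [4,2,4,4,5,5,4]
final swap data[4],data[6] → [4,2,4,4,4,5,5]; return 4

[4,2,4,4,4,5,5]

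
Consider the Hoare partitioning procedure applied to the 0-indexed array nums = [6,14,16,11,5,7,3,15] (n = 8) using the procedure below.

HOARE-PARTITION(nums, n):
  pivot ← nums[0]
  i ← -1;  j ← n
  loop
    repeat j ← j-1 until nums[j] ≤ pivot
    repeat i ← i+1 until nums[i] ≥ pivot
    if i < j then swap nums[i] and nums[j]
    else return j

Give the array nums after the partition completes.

pivot=6
j stops at 6 (3), i stops at 0 (6); swap ⇒ [3,14,16,11,5,7,6,15]
j stops at 4 (5), i stops at 1 (14); swap ⇒ [3,5,16,11,14,7,6,15]
j stops at 1, i stops at 2; i≥j ⇒ return 1. nums=[3,5,16,11,14,7,6,15]

[3,5,16,11,14,7,6,15]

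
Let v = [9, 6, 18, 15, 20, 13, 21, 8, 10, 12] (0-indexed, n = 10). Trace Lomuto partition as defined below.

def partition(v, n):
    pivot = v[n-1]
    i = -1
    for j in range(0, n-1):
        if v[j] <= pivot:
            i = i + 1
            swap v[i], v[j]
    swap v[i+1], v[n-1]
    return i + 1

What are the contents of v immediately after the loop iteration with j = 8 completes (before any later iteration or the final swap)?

pivot=12, i=-1
j=0: 9≤12, i=0, swap(0,0) ⇒ [9, 6, 18, 15, 20, 13, 21, 8, 10, 12]
j=1: 6≤12, i=1, swap(1,1) ⇒ [9, 6, 18, 15, 20, 13, 21, 8, 10, 12]
j=2: 18>12, skip
j=3: 15>12, skip
j=4: 20>12, skip
j=5: 13>12, skip
j=6: 21>12, skip
j=7: 8≤12, i=2, swap(2,7) ⇒ [9, 6, 8, 15, 20, 13, 21, 18, 10, 12]
j=8: 10≤12, i=3, swap(3,8) ⇒ [9, 6, 8, 10, 20, 13, 21, 18, 15, 12]
(after j=8) v = [9, 6, 8, 10, 20, 13, 21, 18, 15, 12]

[9, 6, 8, 10, 20, 13, 21, 18, 15, 12]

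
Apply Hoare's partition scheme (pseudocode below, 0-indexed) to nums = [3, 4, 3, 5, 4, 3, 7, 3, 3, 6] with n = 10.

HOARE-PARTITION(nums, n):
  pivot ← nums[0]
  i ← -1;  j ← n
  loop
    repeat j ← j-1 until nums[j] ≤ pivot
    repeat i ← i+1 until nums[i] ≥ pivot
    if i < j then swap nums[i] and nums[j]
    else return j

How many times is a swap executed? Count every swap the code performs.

pivot = nums[0] = 3; i = -1, j = 10
j→8 (nums[8]=3≤3), i→0 (nums[0]=3≥3); i<j, swap → [3, 4, 3, 5, 4, 3, 7, 3, 3, 6]
j→7 (nums[7]=3≤3), i→1 (nums[1]=4≥3); i<j, swap → [3, 3, 3, 5, 4, 3, 7, 4, 3, 6]
j→5 (nums[5]=3≤3), i→2 (nums[2]=3≥3); i<j, swap → [3, 3, 3, 5, 4, 3, 7, 4, 3, 6]
j→2, i→3; i≥j, return j=2. nums = [3, 3, 3, 5, 4, 3, 7, 4, 3, 6]

3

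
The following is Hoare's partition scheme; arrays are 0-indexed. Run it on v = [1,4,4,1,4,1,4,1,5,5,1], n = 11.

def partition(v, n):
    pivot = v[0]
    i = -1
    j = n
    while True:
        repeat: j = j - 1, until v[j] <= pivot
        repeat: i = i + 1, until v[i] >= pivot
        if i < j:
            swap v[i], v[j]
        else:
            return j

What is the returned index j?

pivot = v[0] = 1; i = -1, j = 11
j→10 (v[10]=1≤1), i→0 (v[0]=1≥1); i<j, swap → [1,4,4,1,4,1,4,1,5,5,1]
j→7 (v[7]=1≤1), i→1 (v[1]=4≥1); i<j, swap → [1,1,4,1,4,1,4,4,5,5,1]
j→5 (v[5]=1≤1), i→2 (v[2]=4≥1); i<j, swap → [1,1,1,1,4,4,4,4,5,5,1]
j→3, i→3; i≥j, return j=3. v = [1,1,1,1,4,4,4,4,5,5,1]

3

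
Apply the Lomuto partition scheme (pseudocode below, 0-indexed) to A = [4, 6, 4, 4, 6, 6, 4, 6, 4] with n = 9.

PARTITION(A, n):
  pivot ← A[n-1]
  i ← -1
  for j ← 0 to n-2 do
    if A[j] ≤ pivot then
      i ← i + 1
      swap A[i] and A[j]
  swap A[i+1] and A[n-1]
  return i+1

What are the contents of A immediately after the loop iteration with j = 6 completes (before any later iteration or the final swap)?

[4, 4, 4, 4, 6, 6, 6, 6, 4]

pivot = A[8] = 4; i = -1
j=0: A[0]=4 ≤ 4 → i=0, swap A[0],A[0] (no change) → [4, 6, 4, 4, 6, 6, 4, 6, 4]
j=1: A[1]=6 > 4 → no swap
j=2: A[2]=4 ≤ 4 → i=1, swap A[1],A[2] → [4, 4, 6, 4, 6, 6, 4, 6, 4]
j=3: A[3]=4 ≤ 4 → i=2, swap A[2],A[3] → [4, 4, 4, 6, 6, 6, 4, 6, 4]
j=4: A[4]=6 > 4 → no swap
j=5: A[5]=6 > 4 → no swap
j=6: A[6]=4 ≤ 4 → i=3, swap A[3],A[6] → [4, 4, 4, 4, 6, 6, 6, 6, 4]
(after j=6) A = [4, 4, 4, 4, 6, 6, 6, 6, 4]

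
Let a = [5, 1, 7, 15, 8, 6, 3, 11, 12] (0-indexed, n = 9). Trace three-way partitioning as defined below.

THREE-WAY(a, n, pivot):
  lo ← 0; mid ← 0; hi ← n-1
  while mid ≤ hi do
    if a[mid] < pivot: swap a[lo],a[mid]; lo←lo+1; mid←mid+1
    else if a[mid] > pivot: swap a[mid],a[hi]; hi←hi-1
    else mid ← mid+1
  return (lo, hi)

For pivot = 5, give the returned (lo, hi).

(2, 2)

lo=0 mid=0 hi=8
5=5: mid=1
1<5: swap(0,1), lo=1 mid=2 ⇒ [1, 5, 7, 15, 8, 6, 3, 11, 12]
7>5: swap(2,8), hi=7 ⇒ [1, 5, 12, 15, 8, 6, 3, 11, 7]
12>5: swap(2,7), hi=6 ⇒ [1, 5, 11, 15, 8, 6, 3, 12, 7]
11>5: swap(2,6), hi=5 ⇒ [1, 5, 3, 15, 8, 6, 11, 12, 7]
3<5: swap(1,2), lo=2 mid=3 ⇒ [1, 3, 5, 15, 8, 6, 11, 12, 7]
15>5: swap(3,5), hi=4 ⇒ [1, 3, 5, 6, 8, 15, 11, 12, 7]
6>5: swap(3,4), hi=3 ⇒ [1, 3, 5, 8, 6, 15, 11, 12, 7]
8>5: swap(3,3), hi=2 ⇒ [1, 3, 5, 8, 6, 15, 11, 12, 7]
done. lo=2 hi=2; a=[1, 3, 5, 8, 6, 15, 11, 12, 7]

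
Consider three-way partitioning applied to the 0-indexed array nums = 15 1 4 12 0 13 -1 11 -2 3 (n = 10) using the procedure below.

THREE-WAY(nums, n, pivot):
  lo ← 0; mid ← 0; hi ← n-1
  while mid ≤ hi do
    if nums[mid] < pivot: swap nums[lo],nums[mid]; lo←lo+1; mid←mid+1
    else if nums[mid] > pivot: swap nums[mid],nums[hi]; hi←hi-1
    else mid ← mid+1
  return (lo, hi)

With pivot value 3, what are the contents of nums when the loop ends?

lo=0 mid=0 hi=9
15>3: swap(0,9), hi=8 ⇒ 3 1 4 12 0 13 -1 11 -2 15
3=3: mid=1
1<3: swap(0,1), lo=1 mid=2 ⇒ 1 3 4 12 0 13 -1 11 -2 15
4>3: swap(2,8), hi=7 ⇒ 1 3 -2 12 0 13 -1 11 4 15
-2<3: swap(1,2), lo=2 mid=3 ⇒ 1 -2 3 12 0 13 -1 11 4 15
12>3: swap(3,7), hi=6 ⇒ 1 -2 3 11 0 13 -1 12 4 15
11>3: swap(3,6), hi=5 ⇒ 1 -2 3 -1 0 13 11 12 4 15
-1<3: swap(2,3), lo=3 mid=4 ⇒ 1 -2 -1 3 0 13 11 12 4 15
0<3: swap(3,4), lo=4 mid=5 ⇒ 1 -2 -1 0 3 13 11 12 4 15
13>3: swap(5,5), hi=4 ⇒ 1 -2 -1 0 3 13 11 12 4 15
done. lo=4 hi=4; nums=1 -2 -1 0 3 13 11 12 4 15

1 -2 -1 0 3 13 11 12 4 15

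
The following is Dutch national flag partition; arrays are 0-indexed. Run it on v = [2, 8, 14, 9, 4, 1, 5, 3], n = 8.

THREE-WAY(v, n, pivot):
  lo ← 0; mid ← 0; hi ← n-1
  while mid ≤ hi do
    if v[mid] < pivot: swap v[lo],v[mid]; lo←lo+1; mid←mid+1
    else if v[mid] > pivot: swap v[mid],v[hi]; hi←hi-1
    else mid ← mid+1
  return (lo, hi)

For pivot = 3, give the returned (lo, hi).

lo=0 mid=0 hi=7
2<3: swap(0,0), lo=1 mid=1 ⇒ [2, 8, 14, 9, 4, 1, 5, 3]
8>3: swap(1,7), hi=6 ⇒ [2, 3, 14, 9, 4, 1, 5, 8]
3=3: mid=2
14>3: swap(2,6), hi=5 ⇒ [2, 3, 5, 9, 4, 1, 14, 8]
5>3: swap(2,5), hi=4 ⇒ [2, 3, 1, 9, 4, 5, 14, 8]
1<3: swap(1,2), lo=2 mid=3 ⇒ [2, 1, 3, 9, 4, 5, 14, 8]
9>3: swap(3,4), hi=3 ⇒ [2, 1, 3, 4, 9, 5, 14, 8]
4>3: swap(3,3), hi=2 ⇒ [2, 1, 3, 4, 9, 5, 14, 8]
done. lo=2 hi=2; v=[2, 1, 3, 4, 9, 5, 14, 8]

(2, 2)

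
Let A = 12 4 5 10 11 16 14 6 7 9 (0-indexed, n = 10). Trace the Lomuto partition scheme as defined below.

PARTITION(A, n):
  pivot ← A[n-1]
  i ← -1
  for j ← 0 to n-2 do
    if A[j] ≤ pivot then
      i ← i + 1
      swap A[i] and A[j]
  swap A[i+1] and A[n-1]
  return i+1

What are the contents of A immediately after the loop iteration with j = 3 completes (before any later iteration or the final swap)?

pivot=9, i=-1
j=0: 12>9, skip
j=1: 4≤9, i=0, swap(0,1) ⇒ 4 12 5 10 11 16 14 6 7 9
j=2: 5≤9, i=1, swap(1,2) ⇒ 4 5 12 10 11 16 14 6 7 9
j=3: 10>9, skip
(after j=3) A = 4 5 12 10 11 16 14 6 7 9

4 5 12 10 11 16 14 6 7 9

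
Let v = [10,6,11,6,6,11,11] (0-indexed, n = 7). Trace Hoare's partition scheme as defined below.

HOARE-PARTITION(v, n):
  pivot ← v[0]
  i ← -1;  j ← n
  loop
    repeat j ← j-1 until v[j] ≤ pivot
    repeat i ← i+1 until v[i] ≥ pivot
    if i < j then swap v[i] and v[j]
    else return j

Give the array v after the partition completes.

[6,6,6,11,10,11,11]

pivot = v[0] = 10; i = -1, j = 7
j→4 (v[4]=6≤10), i→0 (v[0]=10≥10); i<j, swap → [6,6,11,6,10,11,11]
j→3 (v[3]=6≤10), i→2 (v[2]=11≥10); i<j, swap → [6,6,6,11,10,11,11]
j→2, i→3; i≥j, return j=2. v = [6,6,6,11,10,11,11]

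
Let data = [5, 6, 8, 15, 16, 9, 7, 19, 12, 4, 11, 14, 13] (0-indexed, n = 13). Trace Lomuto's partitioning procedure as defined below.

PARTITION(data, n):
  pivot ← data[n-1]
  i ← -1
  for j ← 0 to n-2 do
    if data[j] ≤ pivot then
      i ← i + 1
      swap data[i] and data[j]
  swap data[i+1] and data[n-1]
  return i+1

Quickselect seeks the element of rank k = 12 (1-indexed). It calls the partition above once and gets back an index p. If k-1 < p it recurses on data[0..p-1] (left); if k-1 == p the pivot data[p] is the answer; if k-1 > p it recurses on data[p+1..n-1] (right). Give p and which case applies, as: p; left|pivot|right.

8; right

pivot=13, i=-1
j=0: 5≤13, i=0, swap(0,0) ⇒ [5, 6, 8, 15, 16, 9, 7, 19, 12, 4, 11, 14, 13]
j=1: 6≤13, i=1, swap(1,1) ⇒ [5, 6, 8, 15, 16, 9, 7, 19, 12, 4, 11, 14, 13]
j=2: 8≤13, i=2, swap(2,2) ⇒ [5, 6, 8, 15, 16, 9, 7, 19, 12, 4, 11, 14, 13]
j=3: 15>13, skip
j=4: 16>13, skip
j=5: 9≤13, i=3, swap(3,5) ⇒ [5, 6, 8, 9, 16, 15, 7, 19, 12, 4, 11, 14, 13]
j=6: 7≤13, i=4, swap(4,6) ⇒ [5, 6, 8, 9, 7, 15, 16, 19, 12, 4, 11, 14, 13]
j=7: 19>13, skip
j=8: 12≤13, i=5, swap(5,8) ⇒ [5, 6, 8, 9, 7, 12, 16, 19, 15, 4, 11, 14, 13]
j=9: 4≤13, i=6, swap(6,9) ⇒ [5, 6, 8, 9, 7, 12, 4, 19, 15, 16, 11, 14, 13]
j=10: 11≤13, i=7, swap(7,10) ⇒ [5, 6, 8, 9, 7, 12, 4, 11, 15, 16, 19, 14, 13]
j=11: 14>13, skip
swap(8,12) ⇒ [5, 6, 8, 9, 7, 12, 4, 11, 13, 16, 19, 14, 15]; return 8
p = 8; k-1 = 11 > 8 ⇒ right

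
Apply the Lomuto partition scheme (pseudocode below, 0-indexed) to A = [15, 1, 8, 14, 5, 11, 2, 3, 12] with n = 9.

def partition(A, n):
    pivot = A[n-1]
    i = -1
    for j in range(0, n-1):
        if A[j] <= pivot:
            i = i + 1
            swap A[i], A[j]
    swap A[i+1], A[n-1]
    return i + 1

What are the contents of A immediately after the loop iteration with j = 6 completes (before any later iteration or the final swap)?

[1, 8, 5, 11, 2, 14, 15, 3, 12]

pivot = A[8] = 12; i = -1
j=0: A[0]=15 > 12 → no swap
j=1: A[1]=1 ≤ 12 → i=0, swap A[0],A[1] → [1, 15, 8, 14, 5, 11, 2, 3, 12]
j=2: A[2]=8 ≤ 12 → i=1, swap A[1],A[2] → [1, 8, 15, 14, 5, 11, 2, 3, 12]
j=3: A[3]=14 > 12 → no swap
j=4: A[4]=5 ≤ 12 → i=2, swap A[2],A[4] → [1, 8, 5, 14, 15, 11, 2, 3, 12]
j=5: A[5]=11 ≤ 12 → i=3, swap A[3],A[5] → [1, 8, 5, 11, 15, 14, 2, 3, 12]
j=6: A[6]=2 ≤ 12 → i=4, swap A[4],A[6] → [1, 8, 5, 11, 2, 14, 15, 3, 12]
(after j=6) A = [1, 8, 5, 11, 2, 14, 15, 3, 12]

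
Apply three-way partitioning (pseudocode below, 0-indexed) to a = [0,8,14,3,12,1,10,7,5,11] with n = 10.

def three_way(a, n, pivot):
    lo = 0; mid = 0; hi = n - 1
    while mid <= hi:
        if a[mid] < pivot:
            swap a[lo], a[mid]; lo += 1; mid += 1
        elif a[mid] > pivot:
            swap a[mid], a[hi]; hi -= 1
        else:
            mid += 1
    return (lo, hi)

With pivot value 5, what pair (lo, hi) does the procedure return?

(3, 3)

pivot = 5; lo=0, mid=0, hi=9
a[mid]=0<5: swap a[0],a[0]; lo=1,mid=1 → [0,8,14,3,12,1,10,7,5,11]
a[mid]=8>5: swap a[1],a[9]; hi=8 → [0,11,14,3,12,1,10,7,5,8]
a[mid]=11>5: swap a[1],a[8]; hi=7 → [0,5,14,3,12,1,10,7,11,8]
a[mid]=5=5: mid=2
a[mid]=14>5: swap a[2],a[7]; hi=6 → [0,5,7,3,12,1,10,14,11,8]
a[mid]=7>5: swap a[2],a[6]; hi=5 → [0,5,10,3,12,1,7,14,11,8]
a[mid]=10>5: swap a[2],a[5]; hi=4 → [0,5,1,3,12,10,7,14,11,8]
a[mid]=1<5: swap a[1],a[2]; lo=2,mid=3 → [0,1,5,3,12,10,7,14,11,8]
a[mid]=3<5: swap a[2],a[3]; lo=3,mid=4 → [0,1,3,5,12,10,7,14,11,8]
a[mid]=12>5: swap a[4],a[4]; hi=3 → [0,1,3,5,12,10,7,14,11,8]
end: lo=3, hi=3; a = [0,1,3,5,12,10,7,14,11,8]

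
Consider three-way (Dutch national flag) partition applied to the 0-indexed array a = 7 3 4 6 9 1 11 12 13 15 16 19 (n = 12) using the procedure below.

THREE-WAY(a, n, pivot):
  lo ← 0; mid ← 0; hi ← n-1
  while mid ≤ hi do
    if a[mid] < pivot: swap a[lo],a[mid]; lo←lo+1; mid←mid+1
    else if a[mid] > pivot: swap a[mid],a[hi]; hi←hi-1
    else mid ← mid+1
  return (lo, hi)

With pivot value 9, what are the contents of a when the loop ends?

pivot = 9; lo=0, mid=0, hi=11
a[mid]=7<9: swap a[0],a[0]; lo=1,mid=1 → 7 3 4 6 9 1 11 12 13 15 16 19
a[mid]=3<9: swap a[1],a[1]; lo=2,mid=2 → 7 3 4 6 9 1 11 12 13 15 16 19
a[mid]=4<9: swap a[2],a[2]; lo=3,mid=3 → 7 3 4 6 9 1 11 12 13 15 16 19
a[mid]=6<9: swap a[3],a[3]; lo=4,mid=4 → 7 3 4 6 9 1 11 12 13 15 16 19
a[mid]=9=9: mid=5
a[mid]=1<9: swap a[4],a[5]; lo=5,mid=6 → 7 3 4 6 1 9 11 12 13 15 16 19
a[mid]=11>9: swap a[6],a[11]; hi=10 → 7 3 4 6 1 9 19 12 13 15 16 11
a[mid]=19>9: swap a[6],a[10]; hi=9 → 7 3 4 6 1 9 16 12 13 15 19 11
a[mid]=16>9: swap a[6],a[9]; hi=8 → 7 3 4 6 1 9 15 12 13 16 19 11
a[mid]=15>9: swap a[6],a[8]; hi=7 → 7 3 4 6 1 9 13 12 15 16 19 11
a[mid]=13>9: swap a[6],a[7]; hi=6 → 7 3 4 6 1 9 12 13 15 16 19 11
a[mid]=12>9: swap a[6],a[6]; hi=5 → 7 3 4 6 1 9 12 13 15 16 19 11
end: lo=5, hi=5; a = 7 3 4 6 1 9 12 13 15 16 19 11

7 3 4 6 1 9 12 13 15 16 19 11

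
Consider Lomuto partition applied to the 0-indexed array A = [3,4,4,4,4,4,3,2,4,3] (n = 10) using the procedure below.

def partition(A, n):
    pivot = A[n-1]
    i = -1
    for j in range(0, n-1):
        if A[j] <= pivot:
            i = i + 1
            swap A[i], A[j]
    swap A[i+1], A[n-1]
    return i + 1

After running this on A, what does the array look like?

[3,3,2,3,4,4,4,4,4,4]

pivot=3, i=-1
j=0: 3≤3, i=0, swap(0,0) ⇒ [3,4,4,4,4,4,3,2,4,3]
j=1: 4>3, skip
j=2: 4>3, skip
j=3: 4>3, skip
j=4: 4>3, skip
j=5: 4>3, skip
j=6: 3≤3, i=1, swap(1,6) ⇒ [3,3,4,4,4,4,4,2,4,3]
j=7: 2≤3, i=2, swap(2,7) ⇒ [3,3,2,4,4,4,4,4,4,3]
j=8: 4>3, skip
swap(3,9) ⇒ [3,3,2,3,4,4,4,4,4,4]; return 3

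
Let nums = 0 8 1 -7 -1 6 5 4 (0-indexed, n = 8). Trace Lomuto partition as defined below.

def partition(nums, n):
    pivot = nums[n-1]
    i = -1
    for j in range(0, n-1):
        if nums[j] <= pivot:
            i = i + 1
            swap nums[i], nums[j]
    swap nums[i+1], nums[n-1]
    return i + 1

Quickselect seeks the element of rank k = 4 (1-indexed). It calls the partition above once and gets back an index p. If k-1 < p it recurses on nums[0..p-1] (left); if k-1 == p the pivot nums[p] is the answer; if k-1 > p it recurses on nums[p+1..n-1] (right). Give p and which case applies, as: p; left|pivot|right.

4; left

pivot = nums[7] = 4; i = -1
j=0: nums[0]=0 ≤ 4 → i=0, swap nums[0],nums[0] (no change) → 0 8 1 -7 -1 6 5 4
j=1: nums[1]=8 > 4 → no swap
j=2: nums[2]=1 ≤ 4 → i=1, swap nums[1],nums[2] → 0 1 8 -7 -1 6 5 4
j=3: nums[3]=-7 ≤ 4 → i=2, swap nums[2],nums[3] → 0 1 -7 8 -1 6 5 4
j=4: nums[4]=-1 ≤ 4 → i=3, swap nums[3],nums[4] → 0 1 -7 -1 8 6 5 4
j=5: nums[5]=6 > 4 → no swap
j=6: nums[6]=5 > 4 → no swap
final swap nums[4],nums[7] → 0 1 -7 -1 4 6 5 8; return 4
p = 4; k-1 = 3 < 4 ⇒ left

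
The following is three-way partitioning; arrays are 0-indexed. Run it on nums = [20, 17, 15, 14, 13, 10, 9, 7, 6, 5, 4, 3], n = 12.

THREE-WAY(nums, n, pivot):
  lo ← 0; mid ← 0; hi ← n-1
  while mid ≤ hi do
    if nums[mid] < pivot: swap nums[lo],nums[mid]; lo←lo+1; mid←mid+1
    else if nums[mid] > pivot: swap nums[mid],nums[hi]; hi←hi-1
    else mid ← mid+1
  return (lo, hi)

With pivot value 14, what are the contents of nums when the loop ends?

[3, 4, 5, 13, 10, 9, 7, 6, 14, 15, 17, 20]

pivot = 14; lo=0, mid=0, hi=11
nums[mid]=20>14: swap nums[0],nums[11]; hi=10 → [3, 17, 15, 14, 13, 10, 9, 7, 6, 5, 4, 20]
nums[mid]=3<14: swap nums[0],nums[0]; lo=1,mid=1 → [3, 17, 15, 14, 13, 10, 9, 7, 6, 5, 4, 20]
nums[mid]=17>14: swap nums[1],nums[10]; hi=9 → [3, 4, 15, 14, 13, 10, 9, 7, 6, 5, 17, 20]
nums[mid]=4<14: swap nums[1],nums[1]; lo=2,mid=2 → [3, 4, 15, 14, 13, 10, 9, 7, 6, 5, 17, 20]
nums[mid]=15>14: swap nums[2],nums[9]; hi=8 → [3, 4, 5, 14, 13, 10, 9, 7, 6, 15, 17, 20]
nums[mid]=5<14: swap nums[2],nums[2]; lo=3,mid=3 → [3, 4, 5, 14, 13, 10, 9, 7, 6, 15, 17, 20]
nums[mid]=14=14: mid=4
nums[mid]=13<14: swap nums[3],nums[4]; lo=4,mid=5 → [3, 4, 5, 13, 14, 10, 9, 7, 6, 15, 17, 20]
nums[mid]=10<14: swap nums[4],nums[5]; lo=5,mid=6 → [3, 4, 5, 13, 10, 14, 9, 7, 6, 15, 17, 20]
nums[mid]=9<14: swap nums[5],nums[6]; lo=6,mid=7 → [3, 4, 5, 13, 10, 9, 14, 7, 6, 15, 17, 20]
nums[mid]=7<14: swap nums[6],nums[7]; lo=7,mid=8 → [3, 4, 5, 13, 10, 9, 7, 14, 6, 15, 17, 20]
nums[mid]=6<14: swap nums[7],nums[8]; lo=8,mid=9 → [3, 4, 5, 13, 10, 9, 7, 6, 14, 15, 17, 20]
end: lo=8, hi=8; nums = [3, 4, 5, 13, 10, 9, 7, 6, 14, 15, 17, 20]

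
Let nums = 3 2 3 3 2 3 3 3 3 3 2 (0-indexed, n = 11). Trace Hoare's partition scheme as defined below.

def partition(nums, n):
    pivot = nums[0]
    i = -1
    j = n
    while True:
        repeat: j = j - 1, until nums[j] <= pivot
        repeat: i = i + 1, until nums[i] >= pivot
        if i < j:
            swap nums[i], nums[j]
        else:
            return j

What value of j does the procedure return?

6

pivot = nums[0] = 3; i = -1, j = 11
j→10 (nums[10]=2≤3), i→0 (nums[0]=3≥3); i<j, swap → 2 2 3 3 2 3 3 3 3 3 3
j→9 (nums[9]=3≤3), i→2 (nums[2]=3≥3); i<j, swap → 2 2 3 3 2 3 3 3 3 3 3
j→8 (nums[8]=3≤3), i→3 (nums[3]=3≥3); i<j, swap → 2 2 3 3 2 3 3 3 3 3 3
j→7 (nums[7]=3≤3), i→5 (nums[5]=3≥3); i<j, swap → 2 2 3 3 2 3 3 3 3 3 3
j→6, i→6; i≥j, return j=6. nums = 2 2 3 3 2 3 3 3 3 3 3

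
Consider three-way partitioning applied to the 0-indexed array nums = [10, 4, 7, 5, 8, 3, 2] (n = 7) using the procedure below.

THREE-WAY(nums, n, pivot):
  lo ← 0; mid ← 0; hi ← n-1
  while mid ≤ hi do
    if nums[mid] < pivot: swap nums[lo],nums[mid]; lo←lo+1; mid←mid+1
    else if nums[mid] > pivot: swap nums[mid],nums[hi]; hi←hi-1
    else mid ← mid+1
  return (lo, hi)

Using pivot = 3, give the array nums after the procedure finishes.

[2, 3, 5, 8, 7, 4, 10]

lo=0 mid=0 hi=6
10>3: swap(0,6), hi=5 ⇒ [2, 4, 7, 5, 8, 3, 10]
2<3: swap(0,0), lo=1 mid=1 ⇒ [2, 4, 7, 5, 8, 3, 10]
4>3: swap(1,5), hi=4 ⇒ [2, 3, 7, 5, 8, 4, 10]
3=3: mid=2
7>3: swap(2,4), hi=3 ⇒ [2, 3, 8, 5, 7, 4, 10]
8>3: swap(2,3), hi=2 ⇒ [2, 3, 5, 8, 7, 4, 10]
5>3: swap(2,2), hi=1 ⇒ [2, 3, 5, 8, 7, 4, 10]
done. lo=1 hi=1; nums=[2, 3, 5, 8, 7, 4, 10]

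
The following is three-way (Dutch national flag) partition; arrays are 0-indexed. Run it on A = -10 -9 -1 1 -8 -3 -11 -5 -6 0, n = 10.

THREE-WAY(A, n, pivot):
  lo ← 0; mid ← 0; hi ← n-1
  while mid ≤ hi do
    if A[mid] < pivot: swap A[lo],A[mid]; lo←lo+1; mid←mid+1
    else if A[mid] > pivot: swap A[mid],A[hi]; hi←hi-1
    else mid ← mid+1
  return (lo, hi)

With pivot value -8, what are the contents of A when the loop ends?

-10 -9 -11 -8 -3 1 -5 -6 0 -1

pivot = -8; lo=0, mid=0, hi=9
A[mid]=-10<-8: swap A[0],A[0]; lo=1,mid=1 → -10 -9 -1 1 -8 -3 -11 -5 -6 0
A[mid]=-9<-8: swap A[1],A[1]; lo=2,mid=2 → -10 -9 -1 1 -8 -3 -11 -5 -6 0
A[mid]=-1>-8: swap A[2],A[9]; hi=8 → -10 -9 0 1 -8 -3 -11 -5 -6 -1
A[mid]=0>-8: swap A[2],A[8]; hi=7 → -10 -9 -6 1 -8 -3 -11 -5 0 -1
A[mid]=-6>-8: swap A[2],A[7]; hi=6 → -10 -9 -5 1 -8 -3 -11 -6 0 -1
A[mid]=-5>-8: swap A[2],A[6]; hi=5 → -10 -9 -11 1 -8 -3 -5 -6 0 -1
A[mid]=-11<-8: swap A[2],A[2]; lo=3,mid=3 → -10 -9 -11 1 -8 -3 -5 -6 0 -1
A[mid]=1>-8: swap A[3],A[5]; hi=4 → -10 -9 -11 -3 -8 1 -5 -6 0 -1
A[mid]=-3>-8: swap A[3],A[4]; hi=3 → -10 -9 -11 -8 -3 1 -5 -6 0 -1
A[mid]=-8=-8: mid=4
end: lo=3, hi=3; A = -10 -9 -11 -8 -3 1 -5 -6 0 -1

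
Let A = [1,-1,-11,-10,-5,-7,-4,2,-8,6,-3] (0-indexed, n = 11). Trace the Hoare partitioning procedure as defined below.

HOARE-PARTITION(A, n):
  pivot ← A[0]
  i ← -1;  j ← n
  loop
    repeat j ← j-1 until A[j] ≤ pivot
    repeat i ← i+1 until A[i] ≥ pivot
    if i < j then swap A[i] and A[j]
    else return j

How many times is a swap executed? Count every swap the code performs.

2

pivot=1
j stops at 10 (-3), i stops at 0 (1); swap ⇒ [-3,-1,-11,-10,-5,-7,-4,2,-8,6,1]
j stops at 8 (-8), i stops at 7 (2); swap ⇒ [-3,-1,-11,-10,-5,-7,-4,-8,2,6,1]
j stops at 7, i stops at 8; i≥j ⇒ return 7. A=[-3,-1,-11,-10,-5,-7,-4,-8,2,6,1]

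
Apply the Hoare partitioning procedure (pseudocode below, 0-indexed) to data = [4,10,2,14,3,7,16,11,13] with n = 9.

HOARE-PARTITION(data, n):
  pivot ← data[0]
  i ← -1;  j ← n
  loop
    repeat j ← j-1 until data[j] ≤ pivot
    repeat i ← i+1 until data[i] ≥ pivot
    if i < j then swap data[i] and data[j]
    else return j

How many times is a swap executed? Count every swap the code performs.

pivot = data[0] = 4; i = -1, j = 9
j→4 (data[4]=3≤4), i→0 (data[0]=4≥4); i<j, swap → [3,10,2,14,4,7,16,11,13]
j→2 (data[2]=2≤4), i→1 (data[1]=10≥4); i<j, swap → [3,2,10,14,4,7,16,11,13]
j→1, i→2; i≥j, return j=1. data = [3,2,10,14,4,7,16,11,13]

2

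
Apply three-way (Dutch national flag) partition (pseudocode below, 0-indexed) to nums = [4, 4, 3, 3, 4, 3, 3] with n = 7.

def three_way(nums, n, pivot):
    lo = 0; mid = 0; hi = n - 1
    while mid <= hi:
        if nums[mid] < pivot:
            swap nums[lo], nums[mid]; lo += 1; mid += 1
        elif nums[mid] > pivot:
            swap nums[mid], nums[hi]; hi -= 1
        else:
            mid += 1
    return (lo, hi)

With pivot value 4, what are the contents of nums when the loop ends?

lo=0 mid=0 hi=6
4=4: mid=1
4=4: mid=2
3<4: swap(0,2), lo=1 mid=3 ⇒ [3, 4, 4, 3, 4, 3, 3]
3<4: swap(1,3), lo=2 mid=4 ⇒ [3, 3, 4, 4, 4, 3, 3]
4=4: mid=5
3<4: swap(2,5), lo=3 mid=6 ⇒ [3, 3, 3, 4, 4, 4, 3]
3<4: swap(3,6), lo=4 mid=7 ⇒ [3, 3, 3, 3, 4, 4, 4]
done. lo=4 hi=6; nums=[3, 3, 3, 3, 4, 4, 4]

[3, 3, 3, 3, 4, 4, 4]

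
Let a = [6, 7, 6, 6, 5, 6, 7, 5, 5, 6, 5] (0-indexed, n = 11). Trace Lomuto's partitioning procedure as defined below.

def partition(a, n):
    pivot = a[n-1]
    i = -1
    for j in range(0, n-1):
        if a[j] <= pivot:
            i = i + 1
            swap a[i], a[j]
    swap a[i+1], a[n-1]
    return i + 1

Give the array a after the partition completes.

pivot = a[10] = 5; i = -1
j=0: a[0]=6 > 5 → no swap
j=1: a[1]=7 > 5 → no swap
j=2: a[2]=6 > 5 → no swap
j=3: a[3]=6 > 5 → no swap
j=4: a[4]=5 ≤ 5 → i=0, swap a[0],a[4] → [5, 7, 6, 6, 6, 6, 7, 5, 5, 6, 5]
j=5: a[5]=6 > 5 → no swap
j=6: a[6]=7 > 5 → no swap
j=7: a[7]=5 ≤ 5 → i=1, swap a[1],a[7] → [5, 5, 6, 6, 6, 6, 7, 7, 5, 6, 5]
j=8: a[8]=5 ≤ 5 → i=2, swap a[2],a[8] → [5, 5, 5, 6, 6, 6, 7, 7, 6, 6, 5]
j=9: a[9]=6 > 5 → no swap
final swap a[3],a[10] → [5, 5, 5, 5, 6, 6, 7, 7, 6, 6, 6]; return 3

[5, 5, 5, 5, 6, 6, 7, 7, 6, 6, 6]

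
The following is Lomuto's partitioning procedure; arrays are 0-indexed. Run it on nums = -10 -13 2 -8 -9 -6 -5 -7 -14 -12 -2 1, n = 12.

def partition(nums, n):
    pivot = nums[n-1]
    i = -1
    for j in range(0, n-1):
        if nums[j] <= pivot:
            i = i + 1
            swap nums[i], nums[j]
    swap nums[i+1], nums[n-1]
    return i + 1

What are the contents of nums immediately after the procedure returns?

-10 -13 -8 -9 -6 -5 -7 -14 -12 -2 1 2

pivot=1, i=-1
j=0: -10≤1, i=0, swap(0,0) ⇒ -10 -13 2 -8 -9 -6 -5 -7 -14 -12 -2 1
j=1: -13≤1, i=1, swap(1,1) ⇒ -10 -13 2 -8 -9 -6 -5 -7 -14 -12 -2 1
j=2: 2>1, skip
j=3: -8≤1, i=2, swap(2,3) ⇒ -10 -13 -8 2 -9 -6 -5 -7 -14 -12 -2 1
j=4: -9≤1, i=3, swap(3,4) ⇒ -10 -13 -8 -9 2 -6 -5 -7 -14 -12 -2 1
j=5: -6≤1, i=4, swap(4,5) ⇒ -10 -13 -8 -9 -6 2 -5 -7 -14 -12 -2 1
j=6: -5≤1, i=5, swap(5,6) ⇒ -10 -13 -8 -9 -6 -5 2 -7 -14 -12 -2 1
j=7: -7≤1, i=6, swap(6,7) ⇒ -10 -13 -8 -9 -6 -5 -7 2 -14 -12 -2 1
j=8: -14≤1, i=7, swap(7,8) ⇒ -10 -13 -8 -9 -6 -5 -7 -14 2 -12 -2 1
j=9: -12≤1, i=8, swap(8,9) ⇒ -10 -13 -8 -9 -6 -5 -7 -14 -12 2 -2 1
j=10: -2≤1, i=9, swap(9,10) ⇒ -10 -13 -8 -9 -6 -5 -7 -14 -12 -2 2 1
swap(10,11) ⇒ -10 -13 -8 -9 -6 -5 -7 -14 -12 -2 1 2; return 10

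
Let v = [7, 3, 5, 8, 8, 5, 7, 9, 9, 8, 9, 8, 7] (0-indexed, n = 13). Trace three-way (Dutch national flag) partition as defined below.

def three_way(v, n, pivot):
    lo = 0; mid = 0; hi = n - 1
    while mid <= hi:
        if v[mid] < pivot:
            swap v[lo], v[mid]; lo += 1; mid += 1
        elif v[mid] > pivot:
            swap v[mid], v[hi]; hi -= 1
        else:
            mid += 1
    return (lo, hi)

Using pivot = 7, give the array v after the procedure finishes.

[3, 5, 5, 7, 7, 7, 9, 9, 8, 9, 8, 8, 8]

pivot = 7; lo=0, mid=0, hi=12
v[mid]=7=7: mid=1
v[mid]=3<7: swap v[0],v[1]; lo=1,mid=2 → [3, 7, 5, 8, 8, 5, 7, 9, 9, 8, 9, 8, 7]
v[mid]=5<7: swap v[1],v[2]; lo=2,mid=3 → [3, 5, 7, 8, 8, 5, 7, 9, 9, 8, 9, 8, 7]
v[mid]=8>7: swap v[3],v[12]; hi=11 → [3, 5, 7, 7, 8, 5, 7, 9, 9, 8, 9, 8, 8]
v[mid]=7=7: mid=4
v[mid]=8>7: swap v[4],v[11]; hi=10 → [3, 5, 7, 7, 8, 5, 7, 9, 9, 8, 9, 8, 8]
v[mid]=8>7: swap v[4],v[10]; hi=9 → [3, 5, 7, 7, 9, 5, 7, 9, 9, 8, 8, 8, 8]
v[mid]=9>7: swap v[4],v[9]; hi=8 → [3, 5, 7, 7, 8, 5, 7, 9, 9, 9, 8, 8, 8]
v[mid]=8>7: swap v[4],v[8]; hi=7 → [3, 5, 7, 7, 9, 5, 7, 9, 8, 9, 8, 8, 8]
v[mid]=9>7: swap v[4],v[7]; hi=6 → [3, 5, 7, 7, 9, 5, 7, 9, 8, 9, 8, 8, 8]
v[mid]=9>7: swap v[4],v[6]; hi=5 → [3, 5, 7, 7, 7, 5, 9, 9, 8, 9, 8, 8, 8]
v[mid]=7=7: mid=5
v[mid]=5<7: swap v[2],v[5]; lo=3,mid=6 → [3, 5, 5, 7, 7, 7, 9, 9, 8, 9, 8, 8, 8]
end: lo=3, hi=5; v = [3, 5, 5, 7, 7, 7, 9, 9, 8, 9, 8, 8, 8]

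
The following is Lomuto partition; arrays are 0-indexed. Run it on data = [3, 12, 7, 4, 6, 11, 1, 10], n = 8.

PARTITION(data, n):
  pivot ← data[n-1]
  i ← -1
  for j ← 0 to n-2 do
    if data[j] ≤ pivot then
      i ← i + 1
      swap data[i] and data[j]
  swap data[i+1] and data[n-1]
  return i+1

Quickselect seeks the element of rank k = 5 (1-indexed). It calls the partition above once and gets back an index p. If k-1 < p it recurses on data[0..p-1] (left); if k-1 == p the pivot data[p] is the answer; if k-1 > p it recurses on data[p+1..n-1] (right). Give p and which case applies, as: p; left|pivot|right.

pivot=10, i=-1
j=0: 3≤10, i=0, swap(0,0) ⇒ [3, 12, 7, 4, 6, 11, 1, 10]
j=1: 12>10, skip
j=2: 7≤10, i=1, swap(1,2) ⇒ [3, 7, 12, 4, 6, 11, 1, 10]
j=3: 4≤10, i=2, swap(2,3) ⇒ [3, 7, 4, 12, 6, 11, 1, 10]
j=4: 6≤10, i=3, swap(3,4) ⇒ [3, 7, 4, 6, 12, 11, 1, 10]
j=5: 11>10, skip
j=6: 1≤10, i=4, swap(4,6) ⇒ [3, 7, 4, 6, 1, 11, 12, 10]
swap(5,7) ⇒ [3, 7, 4, 6, 1, 10, 12, 11]; return 5
p = 5; k-1 = 4 < 5 ⇒ left

5; left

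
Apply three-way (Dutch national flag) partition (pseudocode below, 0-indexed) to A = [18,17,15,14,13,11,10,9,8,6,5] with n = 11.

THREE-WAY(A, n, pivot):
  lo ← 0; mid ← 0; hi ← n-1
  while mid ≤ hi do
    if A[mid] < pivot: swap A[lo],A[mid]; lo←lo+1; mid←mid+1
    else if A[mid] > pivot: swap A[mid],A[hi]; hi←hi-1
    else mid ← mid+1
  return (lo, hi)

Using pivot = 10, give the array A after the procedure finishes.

[5,6,8,9,10,11,13,14,15,17,18]

pivot = 10; lo=0, mid=0, hi=10
A[mid]=18>10: swap A[0],A[10]; hi=9 → [5,17,15,14,13,11,10,9,8,6,18]
A[mid]=5<10: swap A[0],A[0]; lo=1,mid=1 → [5,17,15,14,13,11,10,9,8,6,18]
A[mid]=17>10: swap A[1],A[9]; hi=8 → [5,6,15,14,13,11,10,9,8,17,18]
A[mid]=6<10: swap A[1],A[1]; lo=2,mid=2 → [5,6,15,14,13,11,10,9,8,17,18]
A[mid]=15>10: swap A[2],A[8]; hi=7 → [5,6,8,14,13,11,10,9,15,17,18]
A[mid]=8<10: swap A[2],A[2]; lo=3,mid=3 → [5,6,8,14,13,11,10,9,15,17,18]
A[mid]=14>10: swap A[3],A[7]; hi=6 → [5,6,8,9,13,11,10,14,15,17,18]
A[mid]=9<10: swap A[3],A[3]; lo=4,mid=4 → [5,6,8,9,13,11,10,14,15,17,18]
A[mid]=13>10: swap A[4],A[6]; hi=5 → [5,6,8,9,10,11,13,14,15,17,18]
A[mid]=10=10: mid=5
A[mid]=11>10: swap A[5],A[5]; hi=4 → [5,6,8,9,10,11,13,14,15,17,18]
end: lo=4, hi=4; A = [5,6,8,9,10,11,13,14,15,17,18]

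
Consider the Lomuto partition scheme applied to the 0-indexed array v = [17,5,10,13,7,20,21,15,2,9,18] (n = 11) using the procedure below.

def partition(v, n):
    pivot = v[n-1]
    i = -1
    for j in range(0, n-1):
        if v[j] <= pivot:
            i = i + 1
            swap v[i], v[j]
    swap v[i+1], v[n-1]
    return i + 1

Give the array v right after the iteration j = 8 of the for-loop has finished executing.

pivot=18, i=-1
j=0: 17≤18, i=0, swap(0,0) ⇒ [17,5,10,13,7,20,21,15,2,9,18]
j=1: 5≤18, i=1, swap(1,1) ⇒ [17,5,10,13,7,20,21,15,2,9,18]
j=2: 10≤18, i=2, swap(2,2) ⇒ [17,5,10,13,7,20,21,15,2,9,18]
j=3: 13≤18, i=3, swap(3,3) ⇒ [17,5,10,13,7,20,21,15,2,9,18]
j=4: 7≤18, i=4, swap(4,4) ⇒ [17,5,10,13,7,20,21,15,2,9,18]
j=5: 20>18, skip
j=6: 21>18, skip
j=7: 15≤18, i=5, swap(5,7) ⇒ [17,5,10,13,7,15,21,20,2,9,18]
j=8: 2≤18, i=6, swap(6,8) ⇒ [17,5,10,13,7,15,2,20,21,9,18]
(after j=8) v = [17,5,10,13,7,15,2,20,21,9,18]

[17,5,10,13,7,15,2,20,21,9,18]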